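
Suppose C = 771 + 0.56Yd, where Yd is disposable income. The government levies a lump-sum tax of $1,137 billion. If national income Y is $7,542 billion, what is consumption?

C = 4357.8

Yd = Y − T = 7542 − 1137 = 6405
C = 771 + 0.56(6405) = 771 + 3586.8 = 4357.8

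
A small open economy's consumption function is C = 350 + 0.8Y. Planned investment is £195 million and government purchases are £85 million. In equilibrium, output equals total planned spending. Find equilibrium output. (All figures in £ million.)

Y = 3150

Y = C + I + G = 350 + 0.8Y + 195 + 85
Y − 0.8Y = 630
0.2Y = 630, so Y = 630/0.2 = 3150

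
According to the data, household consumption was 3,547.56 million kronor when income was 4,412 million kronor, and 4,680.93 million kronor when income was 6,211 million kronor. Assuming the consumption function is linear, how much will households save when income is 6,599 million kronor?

MPC = (4680.93 − 3547.56)/(6211 − 4412) = 1133.37/1799 = 0.63
a = 3547.56 − 0.63(4412) = 3547.56 − 2779.56 = 768
C = 768 + 0.63(6599) = 4925.37
S = 6599 − 4925.37 = 1673.63

S = 1673.63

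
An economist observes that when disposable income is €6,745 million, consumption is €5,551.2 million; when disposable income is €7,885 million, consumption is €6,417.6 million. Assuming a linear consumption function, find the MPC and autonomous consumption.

MPC = ΔC/ΔY = (6417.6 − 5551.2)/(7885 − 6745) = 866.4/1140 = 0.76
a = C − MPC·Y = 5551.2 − 0.76(6745) = 5551.2 − 5126.2 = 425

MPC = 0.76; a = 425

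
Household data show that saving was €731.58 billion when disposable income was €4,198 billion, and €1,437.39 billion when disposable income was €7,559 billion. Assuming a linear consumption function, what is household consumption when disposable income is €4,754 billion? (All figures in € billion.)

C = 3905.66

MPS = ΔS/ΔY = (1437.39 − 731.58)/(7559 − 4198) = 705.81/3361 = 0.21
MPC = 1 − MPS = 0.79
Autonomous saving = 731.58 − 0.21(4198) = -150, so a = 150
C = 150 + 0.79(4754) = 150 + 3755.66 = 3905.66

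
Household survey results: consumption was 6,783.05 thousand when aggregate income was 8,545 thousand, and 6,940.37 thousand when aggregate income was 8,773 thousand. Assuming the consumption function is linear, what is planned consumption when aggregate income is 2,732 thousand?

C = 2772.08

MPC = (6940.37 − 6783.05)/(8773 − 8545) = 157.32/228 = 0.69
a = 6783.05 − 0.69(8545) = 6783.05 − 5896.05 = 887
C = 887 + 0.69(2732) = 887 + 1885.08 = 2772.08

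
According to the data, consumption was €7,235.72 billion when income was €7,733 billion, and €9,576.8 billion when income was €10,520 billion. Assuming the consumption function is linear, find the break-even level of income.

MPC = (9576.8 − 7235.72)/(10520 − 7733) = 2341.08/2787 = 0.84
a = 7235.72 − 0.84(7733) = 7235.72 − 6495.72 = 740
Break-even: Y = a/(1−MPC) = 740/0.16 = 4625

Y = 4625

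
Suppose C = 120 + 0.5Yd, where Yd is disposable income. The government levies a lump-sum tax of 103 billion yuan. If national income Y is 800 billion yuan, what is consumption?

Yd = Y − T = 800 − 103 = 697
C = 120 + 0.5(697) = 120 + 348.5 = 468.5

C = 468.5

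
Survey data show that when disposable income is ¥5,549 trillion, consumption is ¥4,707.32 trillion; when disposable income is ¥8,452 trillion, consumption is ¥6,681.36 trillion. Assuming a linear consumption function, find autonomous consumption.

MPC = ΔC/ΔY = (6681.36 − 4707.32)/(8452 − 5549) = 1974.04/2903 = 0.68
a = C − MPC·Y = 4707.32 − 0.68(5549) = 4707.32 − 3773.32 = 934

a = 934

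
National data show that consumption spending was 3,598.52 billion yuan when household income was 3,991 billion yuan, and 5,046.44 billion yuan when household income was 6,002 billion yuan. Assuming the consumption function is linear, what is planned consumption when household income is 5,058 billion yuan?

MPC = (5046.44 − 3598.52)/(6002 − 3991) = 1447.92/2011 = 0.72
a = 3598.52 − 0.72(3991) = 3598.52 − 2873.52 = 725
C = 725 + 0.72(5058) = 725 + 3641.76 = 4366.76

C = 4366.76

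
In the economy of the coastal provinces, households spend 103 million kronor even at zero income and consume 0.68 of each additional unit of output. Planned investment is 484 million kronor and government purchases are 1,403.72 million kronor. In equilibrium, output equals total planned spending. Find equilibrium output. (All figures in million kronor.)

Y = C + I + G = 103 + 0.68Y + 484 + 1403.72
Y − 0.68Y = 1990.72
0.32Y = 1990.72, so Y = 1990.72/0.32 = 6221

Y = 6221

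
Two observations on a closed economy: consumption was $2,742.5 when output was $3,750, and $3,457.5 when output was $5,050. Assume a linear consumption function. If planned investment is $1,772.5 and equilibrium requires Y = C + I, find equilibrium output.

Y = 5450

MPC = (3457.5 − 2742.5)/(5050 − 3750) = 715/1300 = 0.55
a = 2742.5 − 0.55(3750) = 680
Equilibrium: Y = 680 + 0.55Y + 1772.5
0.45Y = 2452.5, so Y = 2452.5/0.45 = 5450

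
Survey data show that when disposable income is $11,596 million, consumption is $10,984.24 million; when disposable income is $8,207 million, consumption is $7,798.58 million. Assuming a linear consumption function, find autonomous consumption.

a = 84

MPC = ΔC/ΔY = (10984.24 − 7798.58)/(11596 − 8207) = 3185.66/3389 = 0.94
a = C − MPC·Y = 7798.58 − 0.94(8207) = 7798.58 − 7714.58 = 84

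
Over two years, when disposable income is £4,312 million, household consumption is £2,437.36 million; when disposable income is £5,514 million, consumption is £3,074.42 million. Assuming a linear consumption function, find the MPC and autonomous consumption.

MPC = ΔC/ΔY = (3074.42 − 2437.36)/(5514 − 4312) = 637.06/1202 = 0.53
a = C − MPC·Y = 2437.36 − 0.53(4312) = 2437.36 − 2285.36 = 152

MPC = 0.53; a = 152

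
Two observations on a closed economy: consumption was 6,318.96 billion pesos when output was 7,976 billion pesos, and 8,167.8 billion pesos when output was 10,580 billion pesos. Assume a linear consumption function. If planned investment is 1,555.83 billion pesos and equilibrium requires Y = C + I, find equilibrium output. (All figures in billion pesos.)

Y = 7627

MPC = (8167.8 − 6318.96)/(10580 − 7976) = 1848.84/2604 = 0.71
a = 6318.96 − 0.71(7976) = 656
Equilibrium: Y = 656 + 0.71Y + 1555.83
0.29Y = 2211.83, so Y = 2211.83/0.29 = 7627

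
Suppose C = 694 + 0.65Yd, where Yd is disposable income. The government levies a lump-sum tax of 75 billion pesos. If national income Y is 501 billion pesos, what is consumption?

C = 970.9

Yd = Y − T = 501 − 75 = 426
C = 694 + 0.65(426) = 694 + 276.9 = 970.9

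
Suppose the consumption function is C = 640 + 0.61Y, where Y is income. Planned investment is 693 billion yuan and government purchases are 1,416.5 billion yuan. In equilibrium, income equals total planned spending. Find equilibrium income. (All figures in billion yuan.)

Y = 7050

Y = C + I + G = 640 + 0.61Y + 693 + 1416.5
Y − 0.61Y = 2749.5
0.39Y = 2749.5, so Y = 2749.5/0.39 = 7050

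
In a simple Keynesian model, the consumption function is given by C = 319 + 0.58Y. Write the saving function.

S = Y − C = Y − (319 + 0.58Y) = -319 + (1 − 0.58)Y

S = -319 + 0.42Y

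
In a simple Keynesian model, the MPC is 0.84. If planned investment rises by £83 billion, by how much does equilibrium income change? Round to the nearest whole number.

ΔY ≈ 519

The multiplier is 1/(1 − MPC) = 1/0.16.
ΔY = 83/0.16 = 518.75 ≈ 519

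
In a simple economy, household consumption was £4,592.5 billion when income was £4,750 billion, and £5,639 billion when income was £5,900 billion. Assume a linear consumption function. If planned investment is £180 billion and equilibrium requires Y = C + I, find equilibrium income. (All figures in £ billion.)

Y = 5000

MPC = (5639 − 4592.5)/(5900 − 4750) = 1046.5/1150 = 0.91
a = 4592.5 − 0.91(4750) = 270
Equilibrium: Y = 270 + 0.91Y + 180
0.09Y = 450, so Y = 450/0.09 = 5000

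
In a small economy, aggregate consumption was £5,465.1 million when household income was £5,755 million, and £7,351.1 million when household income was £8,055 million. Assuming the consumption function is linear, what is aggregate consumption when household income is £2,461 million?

MPC = (7351.1 − 5465.1)/(8055 − 5755) = 1886/2300 = 0.82
a = 5465.1 − 0.82(5755) = 5465.1 − 4719.1 = 746
C = 746 + 0.82(2461) = 746 + 2018.02 = 2764.02

C = 2764.02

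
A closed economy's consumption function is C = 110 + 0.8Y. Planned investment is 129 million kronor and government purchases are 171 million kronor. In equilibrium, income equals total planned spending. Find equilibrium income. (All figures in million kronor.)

Y = C + I + G = 110 + 0.8Y + 129 + 171
Y − 0.8Y = 410
0.2Y = 410, so Y = 410/0.2 = 2050

Y = 2050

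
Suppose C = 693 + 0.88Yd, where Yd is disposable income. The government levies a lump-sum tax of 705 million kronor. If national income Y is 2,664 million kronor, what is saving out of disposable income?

S = -457.92

Yd = Y − T = 2664 − 705 = 1959
C = 693 + 0.88(1959) = 693 + 1723.92 = 2416.92
S = Yd − C = 1959 − 2416.92 = -457.92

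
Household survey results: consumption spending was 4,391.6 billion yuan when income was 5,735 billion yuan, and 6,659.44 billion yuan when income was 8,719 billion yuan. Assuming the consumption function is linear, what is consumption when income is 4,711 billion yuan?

C = 3613.36

MPC = (6659.44 − 4391.6)/(8719 − 5735) = 2267.84/2984 = 0.76
a = 4391.6 − 0.76(5735) = 4391.6 − 4358.6 = 33
C = 33 + 0.76(4711) = 33 + 3580.36 = 3613.36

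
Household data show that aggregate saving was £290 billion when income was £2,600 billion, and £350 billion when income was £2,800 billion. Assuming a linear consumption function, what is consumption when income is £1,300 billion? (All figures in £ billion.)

C = 1400

MPS = ΔS/ΔY = (350 − 290)/(2800 − 2600) = 60/200 = 0.3
MPC = 1 − MPS = 0.7
Autonomous saving = 290 − 0.3(2600) = -490, so a = 490
C = 490 + 0.7(1300) = 490 + 910 = 1400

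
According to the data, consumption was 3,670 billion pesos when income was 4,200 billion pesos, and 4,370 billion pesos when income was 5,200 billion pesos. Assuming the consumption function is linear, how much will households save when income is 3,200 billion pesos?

MPC = (4370 − 3670)/(5200 − 4200) = 700/1000 = 0.7
a = 3670 − 0.7(4200) = 3670 − 2940 = 730
C = 730 + 0.7(3200) = 2970
S = 3200 − 2970 = 230

S = 230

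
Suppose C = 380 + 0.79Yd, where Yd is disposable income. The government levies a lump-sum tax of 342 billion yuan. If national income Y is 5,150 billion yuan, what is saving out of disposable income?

S = 629.68

Yd = Y − T = 5150 − 342 = 4808
C = 380 + 0.79(4808) = 380 + 3798.32 = 4178.32
S = Yd − C = 4808 − 4178.32 = 629.68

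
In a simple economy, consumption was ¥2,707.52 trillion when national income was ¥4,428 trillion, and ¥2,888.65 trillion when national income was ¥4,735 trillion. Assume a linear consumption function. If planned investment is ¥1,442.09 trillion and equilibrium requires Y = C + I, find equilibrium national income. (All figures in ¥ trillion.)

MPC = (2888.65 − 2707.52)/(4735 − 4428) = 181.13/307 = 0.59
a = 2707.52 − 0.59(4428) = 95
Equilibrium: Y = 95 + 0.59Y + 1442.09
0.41Y = 1537.09, so Y = 1537.09/0.41 = 3749

Y = 3749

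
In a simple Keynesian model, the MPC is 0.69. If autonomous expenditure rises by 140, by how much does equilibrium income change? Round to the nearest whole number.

The multiplier is 1/(1 − MPC) = 1/0.31.
ΔY = 140/0.31 = 451.61 ≈ 452

ΔY ≈ 452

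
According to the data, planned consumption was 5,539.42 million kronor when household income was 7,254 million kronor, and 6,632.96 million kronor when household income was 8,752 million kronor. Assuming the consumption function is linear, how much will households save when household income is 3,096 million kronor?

S = 591.92

MPC = (6632.96 − 5539.42)/(8752 − 7254) = 1093.54/1498 = 0.73
a = 5539.42 − 0.73(7254) = 5539.42 − 5295.42 = 244
C = 244 + 0.73(3096) = 2504.08
S = 3096 − 2504.08 = 591.92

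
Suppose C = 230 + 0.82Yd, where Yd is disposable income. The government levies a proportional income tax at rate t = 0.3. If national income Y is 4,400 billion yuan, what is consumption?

C = 2755.6

Yd = (1 − 0.3)(4400) = 0.7(4400) = 3080
C = 230 + 0.82(3080) = 230 + 2525.6 = 2755.6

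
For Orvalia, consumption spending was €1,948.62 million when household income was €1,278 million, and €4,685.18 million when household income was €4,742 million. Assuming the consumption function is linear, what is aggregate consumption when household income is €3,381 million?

C = 3609.99

MPC = (4685.18 − 1948.62)/(4742 − 1278) = 2736.56/3464 = 0.79
a = 1948.62 − 0.79(1278) = 1948.62 − 1009.62 = 939
C = 939 + 0.79(3381) = 939 + 2670.99 = 3609.99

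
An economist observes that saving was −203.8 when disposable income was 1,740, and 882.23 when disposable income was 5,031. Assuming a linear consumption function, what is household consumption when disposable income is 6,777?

MPS = ΔS/ΔY = (882.23 − (-203.8))/(5031 − 1740) = 1086.03/3291 = 0.33
MPC = 1 − MPS = 0.67
Autonomous saving = -203.8 − 0.33(1740) = -778, so a = 778
C = 778 + 0.67(6777) = 778 + 4540.59 = 5318.59

C = 5318.59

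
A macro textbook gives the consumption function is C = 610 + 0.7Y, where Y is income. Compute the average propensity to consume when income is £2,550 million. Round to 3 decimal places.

APC = 0.939

C = 610 + 0.7(2550) = 2395
APC = C/Y = 2395/2550 = 0.939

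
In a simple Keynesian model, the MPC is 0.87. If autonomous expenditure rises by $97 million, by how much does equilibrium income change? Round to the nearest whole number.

ΔY ≈ 746

The multiplier is 1/(1 − MPC) = 1/0.13.
ΔY = 97/0.13 = 746.15 ≈ 746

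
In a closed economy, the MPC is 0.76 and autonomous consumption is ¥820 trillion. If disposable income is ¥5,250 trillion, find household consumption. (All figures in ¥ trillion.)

C = 4810

C = 820 + 0.76(5250) = 820 + 3990 = 4810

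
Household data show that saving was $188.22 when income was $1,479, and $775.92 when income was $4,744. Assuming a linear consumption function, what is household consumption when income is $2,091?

C = 1792.62

MPS = ΔS/ΔY = (775.92 − 188.22)/(4744 − 1479) = 587.7/3265 = 0.18
MPC = 1 − MPS = 0.82
Autonomous saving = 188.22 − 0.18(1479) = -78, so a = 78
C = 78 + 0.82(2091) = 78 + 1714.62 = 1792.62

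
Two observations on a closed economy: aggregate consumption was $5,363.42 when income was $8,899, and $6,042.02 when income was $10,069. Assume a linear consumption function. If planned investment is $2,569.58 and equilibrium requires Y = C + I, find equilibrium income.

MPC = (6042.02 − 5363.42)/(10069 − 8899) = 678.6/1170 = 0.58
a = 5363.42 − 0.58(8899) = 202
Equilibrium: Y = 202 + 0.58Y + 2569.58
0.42Y = 2771.58, so Y = 2771.58/0.42 = 6599

Y = 6599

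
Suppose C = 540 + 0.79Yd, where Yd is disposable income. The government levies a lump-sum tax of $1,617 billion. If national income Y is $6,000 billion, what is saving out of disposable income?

S = 380.43

Yd = Y − T = 6000 − 1617 = 4383
C = 540 + 0.79(4383) = 540 + 3462.57 = 4002.57
S = Yd − C = 4383 − 4002.57 = 380.43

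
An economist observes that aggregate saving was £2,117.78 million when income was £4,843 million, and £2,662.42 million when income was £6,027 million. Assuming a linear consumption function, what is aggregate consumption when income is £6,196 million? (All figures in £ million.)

MPS = ΔS/ΔY = (2662.42 − 2117.78)/(6027 − 4843) = 544.64/1184 = 0.46
MPC = 1 − MPS = 0.54
Autonomous saving = 2117.78 − 0.46(4843) = -110, so a = 110
C = 110 + 0.54(6196) = 110 + 3345.84 = 3455.84

C = 3455.84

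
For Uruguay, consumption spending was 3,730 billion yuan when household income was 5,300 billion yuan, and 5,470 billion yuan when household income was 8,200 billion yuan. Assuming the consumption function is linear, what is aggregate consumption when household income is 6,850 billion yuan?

C = 4660

MPC = (5470 − 3730)/(8200 − 5300) = 1740/2900 = 0.6
a = 3730 − 0.6(5300) = 3730 − 3180 = 550
C = 550 + 0.6(6850) = 550 + 4110 = 4660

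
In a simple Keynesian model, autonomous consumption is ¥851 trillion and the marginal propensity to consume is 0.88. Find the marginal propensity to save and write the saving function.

MPS = 1 − MPC = 1 − 0.88 = 0.12
S = Y − C = -851 + 0.12Y

MPS = 0.12; S = -851 + 0.12Y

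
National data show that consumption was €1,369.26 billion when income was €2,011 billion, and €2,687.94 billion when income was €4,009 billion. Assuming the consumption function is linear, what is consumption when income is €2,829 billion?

MPC = (2687.94 − 1369.26)/(4009 − 2011) = 1318.68/1998 = 0.66
a = 1369.26 − 0.66(2011) = 1369.26 − 1327.26 = 42
C = 42 + 0.66(2829) = 42 + 1867.14 = 1909.14

C = 1909.14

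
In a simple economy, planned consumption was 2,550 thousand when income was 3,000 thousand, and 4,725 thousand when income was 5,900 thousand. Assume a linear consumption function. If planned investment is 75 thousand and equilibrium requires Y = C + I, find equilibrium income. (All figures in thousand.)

MPC = (4725 − 2550)/(5900 − 3000) = 2175/2900 = 0.75
a = 2550 − 0.75(3000) = 300
Equilibrium: Y = 300 + 0.75Y + 75
0.25Y = 375, so Y = 375/0.25 = 1500

Y = 1500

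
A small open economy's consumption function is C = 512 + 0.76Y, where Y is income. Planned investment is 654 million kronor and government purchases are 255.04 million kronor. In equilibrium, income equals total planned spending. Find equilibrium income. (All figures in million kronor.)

Y = 5921

Y = C + I + G = 512 + 0.76Y + 654 + 255.04
Y − 0.76Y = 1421.04
0.24Y = 1421.04, so Y = 1421.04/0.24 = 5921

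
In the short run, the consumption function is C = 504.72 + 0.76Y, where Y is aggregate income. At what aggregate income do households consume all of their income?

Y = 2103

At break-even, C = Y: 504.72 + 0.76Y = Y
0.24Y = 504.72, so Y = 504.72/0.24 = 2103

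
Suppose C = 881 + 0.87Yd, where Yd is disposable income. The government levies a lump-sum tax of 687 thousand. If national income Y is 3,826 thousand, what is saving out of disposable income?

Yd = Y − T = 3826 − 687 = 3139
C = 881 + 0.87(3139) = 881 + 2730.93 = 3611.93
S = Yd − C = 3139 − 3611.93 = -472.93

S = -472.93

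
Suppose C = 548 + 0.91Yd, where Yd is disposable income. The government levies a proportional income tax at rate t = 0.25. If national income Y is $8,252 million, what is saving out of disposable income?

S = 9.01

Yd = (1 − 0.25)(8252) = 0.75(8252) = 6189
C = 548 + 0.91(6189) = 548 + 5631.99 = 6179.99
S = Yd − C = 6189 − 6179.99 = 9.01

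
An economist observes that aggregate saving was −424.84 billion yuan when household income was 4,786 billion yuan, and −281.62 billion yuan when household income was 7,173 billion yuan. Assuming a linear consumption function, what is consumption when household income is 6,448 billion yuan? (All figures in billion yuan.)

MPS = ΔS/ΔY = (-281.62 − (-424.84))/(7173 − 4786) = 143.22/2387 = 0.06
MPC = 1 − MPS = 0.94
Autonomous saving = -424.84 − 0.06(4786) = -712, so a = 712
C = 712 + 0.94(6448) = 712 + 6061.12 = 6773.12

C = 6773.12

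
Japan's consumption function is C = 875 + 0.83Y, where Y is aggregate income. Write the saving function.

S = Y − C = Y − (875 + 0.83Y) = -875 + (1 − 0.83)Y

S = -875 + 0.17Y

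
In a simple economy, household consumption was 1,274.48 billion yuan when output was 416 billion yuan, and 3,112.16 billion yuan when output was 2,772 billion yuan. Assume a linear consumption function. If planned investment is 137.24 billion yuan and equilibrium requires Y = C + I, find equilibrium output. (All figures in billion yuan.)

Y = 4942

MPC = (3112.16 − 1274.48)/(2772 − 416) = 1837.68/2356 = 0.78
a = 1274.48 − 0.78(416) = 950
Equilibrium: Y = 950 + 0.78Y + 137.24
0.22Y = 1087.24, so Y = 1087.24/0.22 = 4942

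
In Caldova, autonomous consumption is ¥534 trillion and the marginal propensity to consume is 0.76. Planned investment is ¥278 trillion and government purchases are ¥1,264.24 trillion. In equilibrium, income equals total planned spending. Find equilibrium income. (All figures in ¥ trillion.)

Y = 8651

Y = C + I + G = 534 + 0.76Y + 278 + 1264.24
Y − 0.76Y = 2076.24
0.24Y = 2076.24, so Y = 2076.24/0.24 = 8651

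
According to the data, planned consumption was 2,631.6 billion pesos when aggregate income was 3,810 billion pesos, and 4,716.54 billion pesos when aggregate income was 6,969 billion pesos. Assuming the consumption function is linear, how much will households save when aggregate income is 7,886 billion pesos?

S = 2564.24

MPC = (4716.54 − 2631.6)/(6969 − 3810) = 2084.94/3159 = 0.66
a = 2631.6 − 0.66(3810) = 2631.6 − 2514.6 = 117
C = 117 + 0.66(7886) = 5321.76
S = 7886 − 5321.76 = 2564.24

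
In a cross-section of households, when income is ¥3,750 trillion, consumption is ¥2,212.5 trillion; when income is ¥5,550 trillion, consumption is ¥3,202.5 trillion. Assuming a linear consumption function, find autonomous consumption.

MPC = ΔC/ΔY = (3202.5 − 2212.5)/(5550 − 3750) = 990/1800 = 0.55
a = C − MPC·Y = 2212.5 − 0.55(3750) = 2212.5 − 2062.5 = 150

a = 150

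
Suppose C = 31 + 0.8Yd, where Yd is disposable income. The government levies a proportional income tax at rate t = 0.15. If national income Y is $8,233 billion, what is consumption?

C = 5629.44

Yd = (1 − 0.15)(8233) = 0.85(8233) = 6998.05
C = 31 + 0.8(6998.05) = 31 + 5598.44 = 5629.44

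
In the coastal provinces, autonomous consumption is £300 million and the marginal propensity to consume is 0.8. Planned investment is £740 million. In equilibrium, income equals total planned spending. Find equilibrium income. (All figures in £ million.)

Y = C + I = 300 + 0.8Y + 740
Y − 0.8Y = 1040
0.2Y = 1040, so Y = 1040/0.2 = 5200

Y = 5200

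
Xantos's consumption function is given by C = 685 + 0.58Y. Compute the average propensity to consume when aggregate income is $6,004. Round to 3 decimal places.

APC = 0.694

C = 685 + 0.58(6004) = 4167.32
APC = C/Y = 4167.32/6004 = 0.694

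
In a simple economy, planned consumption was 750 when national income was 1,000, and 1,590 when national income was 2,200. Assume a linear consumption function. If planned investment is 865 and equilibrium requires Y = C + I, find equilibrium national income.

MPC = (1590 − 750)/(2200 − 1000) = 840/1200 = 0.7
a = 750 − 0.7(1000) = 50
Equilibrium: Y = 50 + 0.7Y + 865
0.3Y = 915, so Y = 915/0.3 = 3050

Y = 3050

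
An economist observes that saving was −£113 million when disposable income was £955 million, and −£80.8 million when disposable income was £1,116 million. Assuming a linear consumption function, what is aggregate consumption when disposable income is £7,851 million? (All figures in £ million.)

MPS = ΔS/ΔY = (-80.8 − (-113))/(1116 − 955) = 32.2/161 = 0.2
MPC = 1 − MPS = 0.8
Autonomous saving = -113 − 0.2(955) = -304, so a = 304
C = 304 + 0.8(7851) = 304 + 6280.8 = 6584.8

C = 6584.8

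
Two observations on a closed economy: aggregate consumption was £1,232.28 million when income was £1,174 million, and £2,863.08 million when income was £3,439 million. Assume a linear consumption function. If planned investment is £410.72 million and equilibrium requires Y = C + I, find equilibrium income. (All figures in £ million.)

MPC = (2863.08 − 1232.28)/(3439 − 1174) = 1630.8/2265 = 0.72
a = 1232.28 − 0.72(1174) = 387
Equilibrium: Y = 387 + 0.72Y + 410.72
0.28Y = 797.72, so Y = 797.72/0.28 = 2849

Y = 2849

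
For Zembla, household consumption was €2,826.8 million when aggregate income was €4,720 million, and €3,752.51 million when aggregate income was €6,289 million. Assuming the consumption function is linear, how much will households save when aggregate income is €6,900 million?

S = 2787

MPC = (3752.51 − 2826.8)/(6289 − 4720) = 925.71/1569 = 0.59
a = 2826.8 − 0.59(4720) = 2826.8 − 2784.8 = 42
C = 42 + 0.59(6900) = 4113
S = 6900 − 4113 = 2787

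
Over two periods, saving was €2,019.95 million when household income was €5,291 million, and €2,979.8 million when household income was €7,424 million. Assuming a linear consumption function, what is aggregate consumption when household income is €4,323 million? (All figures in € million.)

MPS = ΔS/ΔY = (2979.8 − 2019.95)/(7424 − 5291) = 959.85/2133 = 0.45
MPC = 1 − MPS = 0.55
Autonomous saving = 2019.95 − 0.45(5291) = -361, so a = 361
C = 361 + 0.55(4323) = 361 + 2377.65 = 2738.65

C = 2738.65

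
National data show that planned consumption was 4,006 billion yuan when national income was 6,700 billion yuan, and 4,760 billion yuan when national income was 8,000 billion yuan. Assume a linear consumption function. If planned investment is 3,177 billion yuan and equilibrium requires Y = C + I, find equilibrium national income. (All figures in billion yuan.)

Y = 7850

MPC = (4760 − 4006)/(8000 − 6700) = 754/1300 = 0.58
a = 4006 − 0.58(6700) = 120
Equilibrium: Y = 120 + 0.58Y + 3177
0.42Y = 3297, so Y = 3297/0.42 = 7850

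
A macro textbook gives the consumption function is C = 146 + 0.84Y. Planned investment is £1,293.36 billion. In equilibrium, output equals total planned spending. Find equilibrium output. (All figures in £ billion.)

Y = 8996

Y = C + I = 146 + 0.84Y + 1293.36
Y − 0.84Y = 1439.36
0.16Y = 1439.36, so Y = 1439.36/0.16 = 8996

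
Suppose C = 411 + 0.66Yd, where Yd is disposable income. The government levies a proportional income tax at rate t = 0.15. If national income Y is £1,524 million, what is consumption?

C = 1265.964

Yd = (1 − 0.15)(1524) = 0.85(1524) = 1295.4
C = 411 + 0.66(1295.4) = 411 + 854.964 = 1265.964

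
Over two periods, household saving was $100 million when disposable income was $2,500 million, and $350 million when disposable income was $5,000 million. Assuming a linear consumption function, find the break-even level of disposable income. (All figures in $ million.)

Y = 1500

MPS = ΔS/ΔY = (350 − 100)/(5000 − 2500) = 250/2500 = 0.1
MPC = 1 − MPS = 0.9
From S(2500) = 100: −a + 0.1(2500) = 100, so a = 250 − 100 = 150
Break-even (S = 0): Y = a/MPS = 150/0.1 = 1500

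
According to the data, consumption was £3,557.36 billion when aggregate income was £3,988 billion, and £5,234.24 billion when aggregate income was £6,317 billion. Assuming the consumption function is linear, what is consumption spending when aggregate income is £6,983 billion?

MPC = (5234.24 − 3557.36)/(6317 − 3988) = 1676.88/2329 = 0.72
a = 3557.36 − 0.72(3988) = 3557.36 − 2871.36 = 686
C = 686 + 0.72(6983) = 686 + 5027.76 = 5713.76

C = 5713.76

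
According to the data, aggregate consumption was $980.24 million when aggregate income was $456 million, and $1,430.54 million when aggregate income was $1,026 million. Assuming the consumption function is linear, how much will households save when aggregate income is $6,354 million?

S = 714.34

MPC = (1430.54 − 980.24)/(1026 − 456) = 450.3/570 = 0.79
a = 980.24 − 0.79(456) = 980.24 − 360.24 = 620
C = 620 + 0.79(6354) = 5639.66
S = 6354 − 5639.66 = 714.34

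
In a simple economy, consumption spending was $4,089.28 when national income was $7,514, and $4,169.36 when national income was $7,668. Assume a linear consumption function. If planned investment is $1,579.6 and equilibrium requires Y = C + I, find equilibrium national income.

MPC = (4169.36 − 4089.28)/(7668 − 7514) = 80.08/154 = 0.52
a = 4089.28 − 0.52(7514) = 182
Equilibrium: Y = 182 + 0.52Y + 1579.6
0.48Y = 1761.6, so Y = 1761.6/0.48 = 3670

Y = 3670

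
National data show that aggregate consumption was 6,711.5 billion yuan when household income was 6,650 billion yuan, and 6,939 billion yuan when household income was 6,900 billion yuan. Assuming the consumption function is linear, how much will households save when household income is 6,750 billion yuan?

S = -52.5

MPC = (6939 − 6711.5)/(6900 − 6650) = 227.5/250 = 0.91
a = 6711.5 − 0.91(6650) = 6711.5 − 6051.5 = 660
C = 660 + 0.91(6750) = 6802.5
S = 6750 − 6802.5 = -52.5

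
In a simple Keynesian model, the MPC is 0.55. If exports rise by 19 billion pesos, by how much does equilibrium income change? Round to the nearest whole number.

ΔY ≈ 42

The multiplier is 1/(1 − MPC) = 1/0.45.
ΔY = 19/0.45 = 42.22 ≈ 42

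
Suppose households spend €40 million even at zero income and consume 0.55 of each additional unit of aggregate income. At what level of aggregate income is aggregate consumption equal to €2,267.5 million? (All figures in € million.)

Y = 4050

40 + 0.55Y = 2267.5
0.55Y = 2227.5, so Y = 2227.5/0.55 = 4050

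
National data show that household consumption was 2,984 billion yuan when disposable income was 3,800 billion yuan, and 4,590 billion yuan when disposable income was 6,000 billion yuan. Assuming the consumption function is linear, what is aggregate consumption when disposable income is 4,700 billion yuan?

MPC = (4590 − 2984)/(6000 − 3800) = 1606/2200 = 0.73
a = 2984 − 0.73(3800) = 2984 − 2774 = 210
C = 210 + 0.73(4700) = 210 + 3431 = 3641

C = 3641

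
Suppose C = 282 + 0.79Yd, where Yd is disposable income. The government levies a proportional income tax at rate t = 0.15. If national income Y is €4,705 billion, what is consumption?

C = 3441.4075

Yd = (1 − 0.15)(4705) = 0.85(4705) = 3999.25
C = 282 + 0.79(3999.25) = 282 + 3159.4075 = 3441.4075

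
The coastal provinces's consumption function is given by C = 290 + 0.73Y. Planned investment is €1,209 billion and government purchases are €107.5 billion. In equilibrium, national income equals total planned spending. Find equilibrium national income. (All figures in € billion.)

Y = 5950

Y = C + I + G = 290 + 0.73Y + 1209 + 107.5
Y − 0.73Y = 1606.5
0.27Y = 1606.5, so Y = 1606.5/0.27 = 5950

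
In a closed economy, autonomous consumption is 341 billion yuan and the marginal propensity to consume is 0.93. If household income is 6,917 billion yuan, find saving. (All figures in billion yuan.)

S = 143.19

C = 341 + 0.93(6917) = 341 + 6432.81 = 6773.81
S = Y − C = 6917 − 6773.81 = 143.19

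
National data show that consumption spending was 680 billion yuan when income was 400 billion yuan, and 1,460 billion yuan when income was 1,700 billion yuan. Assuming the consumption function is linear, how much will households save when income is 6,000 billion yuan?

MPC = (1460 − 680)/(1700 − 400) = 780/1300 = 0.6
a = 680 − 0.6(400) = 680 − 240 = 440
C = 440 + 0.6(6000) = 4040
S = 6000 − 4040 = 1960

S = 1960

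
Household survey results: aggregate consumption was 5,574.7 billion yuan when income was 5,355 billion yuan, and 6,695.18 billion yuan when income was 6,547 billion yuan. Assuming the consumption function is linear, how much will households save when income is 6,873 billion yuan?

S = -128.62

MPC = (6695.18 − 5574.7)/(6547 − 5355) = 1120.48/1192 = 0.94
a = 5574.7 − 0.94(5355) = 5574.7 − 5033.7 = 541
C = 541 + 0.94(6873) = 7001.62
S = 6873 − 7001.62 = -128.62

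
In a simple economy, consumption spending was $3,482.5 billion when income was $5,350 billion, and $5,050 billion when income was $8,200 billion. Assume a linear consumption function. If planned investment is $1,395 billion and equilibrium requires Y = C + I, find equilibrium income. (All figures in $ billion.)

MPC = (5050 − 3482.5)/(8200 − 5350) = 1567.5/2850 = 0.55
a = 3482.5 − 0.55(5350) = 540
Equilibrium: Y = 540 + 0.55Y + 1395
0.45Y = 1935, so Y = 1935/0.45 = 4300

Y = 4300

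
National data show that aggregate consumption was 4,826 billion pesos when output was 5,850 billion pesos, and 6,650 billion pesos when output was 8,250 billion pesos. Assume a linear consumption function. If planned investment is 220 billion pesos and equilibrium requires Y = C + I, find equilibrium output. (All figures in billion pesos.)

MPC = (6650 − 4826)/(8250 − 5850) = 1824/2400 = 0.76
a = 4826 − 0.76(5850) = 380
Equilibrium: Y = 380 + 0.76Y + 220
0.24Y = 600, so Y = 600/0.24 = 2500

Y = 2500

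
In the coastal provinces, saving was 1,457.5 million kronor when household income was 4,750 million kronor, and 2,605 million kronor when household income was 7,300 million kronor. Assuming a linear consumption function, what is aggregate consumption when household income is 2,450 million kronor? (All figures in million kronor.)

C = 2027.5

MPS = ΔS/ΔY = (2605 − 1457.5)/(7300 − 4750) = 1147.5/2550 = 0.45
MPC = 1 − MPS = 0.55
Autonomous saving = 1457.5 − 0.45(4750) = -680, so a = 680
C = 680 + 0.55(2450) = 680 + 1347.5 = 2027.5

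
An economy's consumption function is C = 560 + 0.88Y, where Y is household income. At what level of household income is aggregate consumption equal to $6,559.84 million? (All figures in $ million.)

560 + 0.88Y = 6559.84
0.88Y = 5999.84, so Y = 5999.84/0.88 = 6818

Y = 6818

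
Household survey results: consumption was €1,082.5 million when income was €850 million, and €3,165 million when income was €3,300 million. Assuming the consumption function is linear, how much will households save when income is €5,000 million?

S = 390

MPC = (3165 − 1082.5)/(3300 − 850) = 2082.5/2450 = 0.85
a = 1082.5 − 0.85(850) = 1082.5 − 722.5 = 360
C = 360 + 0.85(5000) = 4610
S = 5000 − 4610 = 390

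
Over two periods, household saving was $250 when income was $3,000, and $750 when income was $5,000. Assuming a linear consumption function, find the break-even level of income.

Y = 2000

MPS = ΔS/ΔY = (750 − 250)/(5000 − 3000) = 500/2000 = 0.25
MPC = 1 − MPS = 0.75
From S(3000) = 250: −a + 0.25(3000) = 250, so a = 750 − 250 = 500
Break-even (S = 0): Y = a/MPS = 500/0.25 = 2000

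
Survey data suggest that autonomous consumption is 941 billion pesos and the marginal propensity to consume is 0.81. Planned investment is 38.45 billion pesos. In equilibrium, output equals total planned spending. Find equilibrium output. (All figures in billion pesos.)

Y = 5155

Y = C + I = 941 + 0.81Y + 38.45
Y − 0.81Y = 979.45
0.19Y = 979.45, so Y = 979.45/0.19 = 5155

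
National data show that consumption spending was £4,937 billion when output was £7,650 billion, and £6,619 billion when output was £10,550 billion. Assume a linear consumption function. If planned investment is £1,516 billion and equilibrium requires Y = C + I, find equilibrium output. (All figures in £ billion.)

MPC = (6619 − 4937)/(10550 − 7650) = 1682/2900 = 0.58
a = 4937 − 0.58(7650) = 500
Equilibrium: Y = 500 + 0.58Y + 1516
0.42Y = 2016, so Y = 2016/0.42 = 4800

Y = 4800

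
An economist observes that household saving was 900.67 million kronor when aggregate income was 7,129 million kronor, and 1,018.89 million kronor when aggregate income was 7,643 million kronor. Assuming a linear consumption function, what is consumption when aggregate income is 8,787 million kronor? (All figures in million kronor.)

C = 7504.99

MPS = ΔS/ΔY = (1018.89 − 900.67)/(7643 − 7129) = 118.22/514 = 0.23
MPC = 1 − MPS = 0.77
Autonomous saving = 900.67 − 0.23(7129) = -739, so a = 739
C = 739 + 0.77(8787) = 739 + 6765.99 = 7504.99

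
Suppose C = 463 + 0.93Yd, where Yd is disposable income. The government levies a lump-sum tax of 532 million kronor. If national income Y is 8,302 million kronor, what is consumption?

Yd = Y − T = 8302 − 532 = 7770
C = 463 + 0.93(7770) = 463 + 7226.1 = 7689.1

C = 7689.1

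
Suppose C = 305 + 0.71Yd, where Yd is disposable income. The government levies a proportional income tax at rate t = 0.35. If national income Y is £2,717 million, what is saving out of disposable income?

Yd = (1 − 0.35)(2717) = 0.65(2717) = 1766.05
C = 305 + 0.71(1766.05) = 305 + 1253.8955 = 1558.8955
S = Yd − C = 1766.05 − 1558.8955 = 207.1545

S = 207.1545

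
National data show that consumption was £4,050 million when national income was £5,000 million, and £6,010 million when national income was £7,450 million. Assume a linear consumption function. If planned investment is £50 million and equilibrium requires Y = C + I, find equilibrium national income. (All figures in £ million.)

MPC = (6010 − 4050)/(7450 − 5000) = 1960/2450 = 0.8
a = 4050 − 0.8(5000) = 50
Equilibrium: Y = 50 + 0.8Y + 50
0.2Y = 100, so Y = 100/0.2 = 500

Y = 500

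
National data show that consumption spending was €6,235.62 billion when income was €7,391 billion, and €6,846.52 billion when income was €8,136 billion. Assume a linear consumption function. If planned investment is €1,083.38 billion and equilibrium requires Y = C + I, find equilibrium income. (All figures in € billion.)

MPC = (6846.52 − 6235.62)/(8136 − 7391) = 610.9/745 = 0.82
a = 6235.62 − 0.82(7391) = 175
Equilibrium: Y = 175 + 0.82Y + 1083.38
0.18Y = 1258.38, so Y = 1258.38/0.18 = 6991

Y = 6991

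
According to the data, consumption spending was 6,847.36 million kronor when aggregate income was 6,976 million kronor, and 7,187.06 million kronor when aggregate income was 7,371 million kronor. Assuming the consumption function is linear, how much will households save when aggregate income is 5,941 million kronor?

MPC = (7187.06 − 6847.36)/(7371 − 6976) = 339.7/395 = 0.86
a = 6847.36 − 0.86(6976) = 6847.36 − 5999.36 = 848
C = 848 + 0.86(5941) = 5957.26
S = 5941 − 5957.26 = -16.26

S = -16.26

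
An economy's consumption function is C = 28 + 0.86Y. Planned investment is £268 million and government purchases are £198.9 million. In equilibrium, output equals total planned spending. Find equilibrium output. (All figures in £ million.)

Y = 3535

Y = C + I + G = 28 + 0.86Y + 268 + 198.9
Y − 0.86Y = 494.9
0.14Y = 494.9, so Y = 494.9/0.14 = 3535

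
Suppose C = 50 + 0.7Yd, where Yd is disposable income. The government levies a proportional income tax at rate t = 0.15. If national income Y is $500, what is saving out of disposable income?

S = 77.5

Yd = (1 − 0.15)(500) = 0.85(500) = 425
C = 50 + 0.7(425) = 50 + 297.5 = 347.5
S = Yd − C = 425 − 347.5 = 77.5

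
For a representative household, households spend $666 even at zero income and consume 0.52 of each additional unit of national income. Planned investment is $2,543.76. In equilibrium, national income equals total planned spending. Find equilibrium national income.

Y = 6687

Y = C + I = 666 + 0.52Y + 2543.76
Y − 0.52Y = 3209.76
0.48Y = 3209.76, so Y = 3209.76/0.48 = 6687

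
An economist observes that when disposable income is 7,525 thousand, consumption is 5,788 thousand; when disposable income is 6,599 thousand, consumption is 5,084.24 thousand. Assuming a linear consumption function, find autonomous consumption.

MPC = ΔC/ΔY = (5788 − 5084.24)/(7525 − 6599) = 703.76/926 = 0.76
a = C − MPC·Y = 5084.24 − 0.76(6599) = 5084.24 − 5015.24 = 69

a = 69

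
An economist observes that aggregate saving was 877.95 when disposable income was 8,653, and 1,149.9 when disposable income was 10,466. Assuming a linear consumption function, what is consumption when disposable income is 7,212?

MPS = ΔS/ΔY = (1149.9 − 877.95)/(10466 − 8653) = 271.95/1813 = 0.15
MPC = 1 − MPS = 0.85
Autonomous saving = 877.95 − 0.15(8653) = -420, so a = 420
C = 420 + 0.85(7212) = 420 + 6130.2 = 6550.2

C = 6550.2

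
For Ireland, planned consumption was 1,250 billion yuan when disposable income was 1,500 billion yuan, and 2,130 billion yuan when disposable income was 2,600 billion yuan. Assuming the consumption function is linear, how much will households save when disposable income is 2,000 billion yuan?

S = 350

MPC = (2130 − 1250)/(2600 − 1500) = 880/1100 = 0.8
a = 1250 − 0.8(1500) = 1250 − 1200 = 50
C = 50 + 0.8(2000) = 1650
S = 2000 − 1650 = 350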